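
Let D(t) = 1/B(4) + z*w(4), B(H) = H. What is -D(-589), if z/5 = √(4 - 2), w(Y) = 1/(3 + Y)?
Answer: -¼ - 5*√2/7 ≈ -1.2602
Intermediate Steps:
z = 5*√2 (z = 5*√(4 - 2) = 5*√2 ≈ 7.0711)
D(t) = ¼ + 5*√2/7 (D(t) = 1/4 + (5*√2)/(3 + 4) = ¼ + (5*√2)/7 = ¼ + (5*√2)*(⅐) = ¼ + 5*√2/7)
-D(-589) = -(¼ + 5*√2/7) = -¼ - 5*√2/7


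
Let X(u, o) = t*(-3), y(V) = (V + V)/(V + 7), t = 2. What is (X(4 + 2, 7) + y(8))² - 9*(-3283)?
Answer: 6653551/225 ≈ 29571.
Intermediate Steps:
y(V) = 2*V/(7 + V) (y(V) = (2*V)/(7 + V) = 2*V/(7 + V))
X(u, o) = -6 (X(u, o) = 2*(-3) = -6)
(X(4 + 2, 7) + y(8))² - 9*(-3283) = (-6 + 2*8/(7 + 8))² - 9*(-3283) = (-6 + 2*8/15)² - 1*(-29547) = (-6 + 2*8*(1/15))² + 29547 = (-6 + 16/15)² + 29547 = (-74/15)² + 29547 = 5476/225 + 29547 = 6653551/225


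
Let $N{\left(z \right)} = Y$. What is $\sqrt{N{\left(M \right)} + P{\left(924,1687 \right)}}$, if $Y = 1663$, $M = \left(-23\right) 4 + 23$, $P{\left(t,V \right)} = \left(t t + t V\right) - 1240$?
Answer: $\sqrt{2412987} \approx 1553.4$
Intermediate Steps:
$P{\left(t,V \right)} = -1240 + t^{2} + V t$ ($P{\left(t,V \right)} = \left(t^{2} + V t\right) - 1240 = -1240 + t^{2} + V t$)
$M = -69$ ($M = -92 + 23 = -69$)
$N{\left(z \right)} = 1663$
$\sqrt{N{\left(M \right)} + P{\left(924,1687 \right)}} = \sqrt{1663 + \left(-1240 + 924^{2} + 1687 \cdot 924\right)} = \sqrt{1663 + \left(-1240 + 853776 + 1558788\right)} = \sqrt{1663 + 2411324} = \sqrt{2412987}$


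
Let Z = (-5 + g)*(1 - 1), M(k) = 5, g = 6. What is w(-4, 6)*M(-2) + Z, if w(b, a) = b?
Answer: -20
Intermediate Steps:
Z = 0 (Z = (-5 + 6)*(1 - 1) = 1*0 = 0)
w(-4, 6)*M(-2) + Z = -4*5 + 0 = -20 + 0 = -20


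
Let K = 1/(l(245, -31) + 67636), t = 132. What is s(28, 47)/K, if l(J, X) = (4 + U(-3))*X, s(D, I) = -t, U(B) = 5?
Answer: -8891124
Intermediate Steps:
s(D, I) = -132 (s(D, I) = -1*132 = -132)
l(J, X) = 9*X (l(J, X) = (4 + 5)*X = 9*X)
K = 1/67357 (K = 1/(9*(-31) + 67636) = 1/(-279 + 67636) = 1/67357 ≈ 1.4846e-5)
s(28, 47)/K = -132/1/67357 = -132*67357 = -8891124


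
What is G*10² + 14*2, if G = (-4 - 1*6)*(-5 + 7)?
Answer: -1972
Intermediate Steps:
G = -20 (G = (-4 - 6)*2 = -10*2 = -20)
G*10² + 14*2 = -20*10² + 14*2 = -20*100 + 28 = -2000 + 28 = -1972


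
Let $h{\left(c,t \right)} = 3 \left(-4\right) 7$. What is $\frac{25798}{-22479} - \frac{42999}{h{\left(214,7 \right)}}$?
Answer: $\frac{321469163}{629412} \approx 510.75$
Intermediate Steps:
$h{\left(c,t \right)} = -84$ ($h{\left(c,t \right)} = \left(-12\right) 7 = -84$)
$\frac{25798}{-22479} - \frac{42999}{h{\left(214,7 \right)}} = \frac{25798}{-22479} - \frac{42999}{-84} = 25798 \left(- \frac{1}{22479}\right) - - \frac{14333}{28} = - \frac{25798}{22479} + \frac{14333}{28} = \frac{321469163}{629412}$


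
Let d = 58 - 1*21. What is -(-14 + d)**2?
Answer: -529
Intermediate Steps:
d = 37 (d = 58 - 21 = 37)
-(-14 + d)**2 = -(-14 + 37)**2 = -1*23**2 = -1*529 = -529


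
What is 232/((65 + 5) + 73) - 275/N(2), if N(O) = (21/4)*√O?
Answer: 232/143 - 550*√2/21 ≈ -35.417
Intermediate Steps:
N(O) = 21*√O/4 (N(O) = (21*(¼))*√O = 21*√O/4)
232/((65 + 5) + 73) - 275/N(2) = 232/((65 + 5) + 73) - 275*2*√2/21 = 232/(70 + 73) - 550*√2/21 = 232/143 - 550*√2/21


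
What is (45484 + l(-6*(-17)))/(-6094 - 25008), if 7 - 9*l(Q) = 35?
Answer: -204664/139959 ≈ -1.4623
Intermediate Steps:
l(Q) = -28/9 (l(Q) = 7/9 - 1/9*35 = 7/9 - 35/9 = -28/9)
(45484 + l(-6*(-17)))/(-6094 - 25008) = (45484 - 28/9)/(-6094 - 25008) = (409328/9)/(-31102) = (409328/9)*(-1/31102) = -204664/139959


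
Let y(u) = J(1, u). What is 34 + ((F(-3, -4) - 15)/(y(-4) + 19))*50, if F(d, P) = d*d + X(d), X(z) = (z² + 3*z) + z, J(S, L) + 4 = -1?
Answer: 13/7 ≈ 1.8571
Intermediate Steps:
J(S, L) = -5 (J(S, L) = -4 - 1 = -5)
X(z) = z² + 4*z
y(u) = -5
F(d, P) = d² + d*(4 + d) (F(d, P) = d*d + d*(4 + d) = d² + d*(4 + d))
34 + ((F(-3, -4) - 15)/(y(-4) + 19))*50 = 34 + ((2*(-3)*(2 - 3) - 15)/(-5 + 19))*50 = 34 + ((2*(-3)*(-1) - 15)/14)*50 = 34 + ((6 - 15)*(1/14))*50 = 34 - 9*1/14*50 = 34 - 9/14*50 = 34 - 225/7 = 13/7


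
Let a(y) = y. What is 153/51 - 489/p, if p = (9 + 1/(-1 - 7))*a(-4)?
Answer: 1191/71 ≈ 16.775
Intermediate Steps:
p = -71/2 (p = (9 + 1/(-1 - 7))*(-4) = (9 + 1/(-8))*(-4) = (9 - ⅛)*(-4) = (71/8)*(-4) = -71/2 ≈ -35.500)
153/51 - 489/p = 153/51 - 489/(-71/2) = 153*(1/51) - 489*(-2/71) = 3 + 978/71 = 1191/71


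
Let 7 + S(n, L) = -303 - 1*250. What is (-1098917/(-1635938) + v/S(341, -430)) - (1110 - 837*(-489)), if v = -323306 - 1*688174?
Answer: -2339532683288/5725783 ≈ -4.0860e+5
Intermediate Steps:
S(n, L) = -560 (S(n, L) = -7 + (-303 - 1*250) = -7 + (-303 - 250) = -7 - 553 = -560)
v = -1011480 (v = -323306 - 688174 = -1011480)
(-1098917/(-1635938) + v/S(341, -430)) - (1110 - 837*(-489)) = (-1098917/(-1635938) - 1011480/(-560)) - (1110 - 837*(-489)) = (-1098917*(-1/1635938) - 1011480*(-1/560)) - (1110 + 409293) = (1098917/1635938 + 25287/14) - 1*410403 = 10345837261/5725783 - 410403 = -2339532683288/5725783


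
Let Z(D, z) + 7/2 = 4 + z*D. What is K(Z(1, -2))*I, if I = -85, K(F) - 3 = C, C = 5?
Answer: -680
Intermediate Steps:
Z(D, z) = ½ + D*z (Z(D, z) = -7/2 + (4 + z*D) = -7/2 + (4 + D*z) = ½ + D*z)
K(F) = 8 (K(F) = 3 + 5 = 8)
K(Z(1, -2))*I = 8*(-85) = -680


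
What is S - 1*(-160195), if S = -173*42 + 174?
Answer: 153103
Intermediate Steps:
S = -7092 (S = -7266 + 174 = -7092)
S - 1*(-160195) = -7092 - 1*(-160195) = -7092 + 160195 = 153103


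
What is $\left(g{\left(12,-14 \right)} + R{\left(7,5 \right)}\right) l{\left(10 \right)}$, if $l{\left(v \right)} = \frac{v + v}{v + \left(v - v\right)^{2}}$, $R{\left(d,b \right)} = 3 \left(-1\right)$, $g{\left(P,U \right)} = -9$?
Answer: $-24$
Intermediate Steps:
$R{\left(d,b \right)} = -3$
$l{\left(v \right)} = 2$ ($l{\left(v \right)} = \frac{2 v}{v + 0^{2}} = \frac{2 v}{v + 0} = \frac{2 v}{v} = 2$)
$\left(g{\left(12,-14 \right)} + R{\left(7,5 \right)}\right) l{\left(10 \right)} = \left(-9 - 3\right) 2 = \left(-12\right) 2 = -24$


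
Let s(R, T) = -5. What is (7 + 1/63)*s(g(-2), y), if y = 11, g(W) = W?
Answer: -2210/63 ≈ -35.079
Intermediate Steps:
(7 + 1/63)*s(g(-2), y) = (7 + 1/63)*(-5) = (442/63)*(-5) = -2210/63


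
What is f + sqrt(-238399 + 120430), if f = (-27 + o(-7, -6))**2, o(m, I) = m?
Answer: 1156 + I*sqrt(117969) ≈ 1156.0 + 343.47*I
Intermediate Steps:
f = 1156 (f = (-27 - 7)**2 = (-34)**2 = 1156)
f + sqrt(-238399 + 120430) = 1156 + sqrt(-238399 + 120430) = 1156 + sqrt(-117969) = 1156 + I*sqrt(117969)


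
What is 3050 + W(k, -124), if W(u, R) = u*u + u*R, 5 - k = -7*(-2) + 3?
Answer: 4682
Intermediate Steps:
k = -12 (k = 5 - (-7*(-2) + 3) = 5 - (14 + 3) = 5 - 1*17 = 5 - 17 = -12)
W(u, R) = u² + R*u
3050 + W(k, -124) = 3050 - 12*(-124 - 12) = 3050 - 12*(-136) = 3050 + 1632 = 4682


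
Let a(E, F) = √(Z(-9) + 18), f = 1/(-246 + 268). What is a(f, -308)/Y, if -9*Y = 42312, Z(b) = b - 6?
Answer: -3*√3/14104 ≈ -0.00036842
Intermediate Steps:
Z(b) = -6 + b
f = 1/22 ≈ 0.045455
Y = -14104/3 (Y = -⅑*42312 = -14104/3 ≈ -4701.3)
a(E, F) = √3 (a(E, F) = √((-6 - 9) + 18) = √(-15 + 18) = √3)
a(f, -308)/Y = √3/(-14104/3) = √3*(-3/14104) = -3*√3/14104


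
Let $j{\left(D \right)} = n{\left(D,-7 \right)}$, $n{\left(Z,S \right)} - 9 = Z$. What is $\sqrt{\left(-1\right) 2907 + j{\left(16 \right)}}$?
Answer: $i \sqrt{2882} \approx 53.684 i$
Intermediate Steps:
$n{\left(Z,S \right)} = 9 + Z$
$j{\left(D \right)} = 9 + D$
$\sqrt{\left(-1\right) 2907 + j{\left(16 \right)}} = \sqrt{\left(-1\right) 2907 + \left(9 + 16\right)} = \sqrt{-2907 + 25} = \sqrt{-2882} = i \sqrt{2882}$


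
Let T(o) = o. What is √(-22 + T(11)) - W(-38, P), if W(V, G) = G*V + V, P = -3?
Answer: -76 + I*√11 ≈ -76.0 + 3.3166*I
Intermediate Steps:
W(V, G) = V + G*V
√(-22 + T(11)) - W(-38, P) = √(-22 + 11) - (-38)*(1 - 3) = √(-11) - (-38)*(-2) = I*√11 - 1*76 = I*√11 - 76 = -76 + I*√11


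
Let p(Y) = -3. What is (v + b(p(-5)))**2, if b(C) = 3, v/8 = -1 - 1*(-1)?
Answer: 9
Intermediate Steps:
v = 0 (v = 8*(-1 - 1*(-1)) = 8*(-1 + 1) = 8*0 = 0)
(v + b(p(-5)))**2 = (0 + 3)**2 = 3**2 = 9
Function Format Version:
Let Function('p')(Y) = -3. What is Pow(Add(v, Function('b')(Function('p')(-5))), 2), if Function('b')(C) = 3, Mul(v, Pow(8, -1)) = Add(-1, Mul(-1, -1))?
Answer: 9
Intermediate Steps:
v = 0 (v = Mul(8, Add(-1, Mul(-1, -1))) = Mul(8, Add(-1, 1)) = Mul(8, 0) = 0)
Pow(Add(v, Function('b')(Function('p')(-5))), 2) = Pow(Add(0, 3), 2) = Pow(3, 2) = 9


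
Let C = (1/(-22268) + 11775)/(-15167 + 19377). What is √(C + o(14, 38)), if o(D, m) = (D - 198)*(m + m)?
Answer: I*√30719289717020704470/46874140 ≈ 118.24*I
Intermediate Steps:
C = 262205699/93748280 (C = (-1/22268 + 11775)/4210 = (262205699/22268)*(1/4210) = 262205699/93748280 ≈ 2.7969)
o(D, m) = 2*m*(-198 + D) (o(D, m) = (-198 + D)*(2*m) = 2*m*(-198 + D))
√(C + o(14, 38)) = √(262205699/93748280 + 2*38*(-198 + 14)) = √(262205699/93748280 + 2*38*(-184)) = √(262205699/93748280 - 13984) = √(-1310713741821/93748280) = I*√30719289717020704470/46874140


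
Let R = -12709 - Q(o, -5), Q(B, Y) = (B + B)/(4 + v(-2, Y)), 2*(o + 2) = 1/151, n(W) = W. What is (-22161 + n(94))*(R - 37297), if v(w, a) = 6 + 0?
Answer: 1666245120619/1510 ≈ 1.1035e+9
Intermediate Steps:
v(w, a) = 6
o = -603/302 (o = -2 + (1/2)/151 = -2 + (1/2)*(1/151) = -2 + 1/302 = -603/302 ≈ -1.9967)
Q(B, Y) = B/5 (Q(B, Y) = (B + B)/(4 + 6) = (2*B)/10 = (2*B)*(1/10) = B/5)
R = -19189987/1510 (R = -12709 - (-603)/(5*302) = -12709 - 1*(-603/1510) = -12709 + 603/1510 = -19189987/1510 ≈ -12709.)
(-22161 + n(94))*(R - 37297) = (-22161 + 94)*(-19189987/1510 - 37297) = -22067*(-75508457/1510) = 1666245120619/1510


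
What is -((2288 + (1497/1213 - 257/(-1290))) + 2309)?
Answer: -7195490561/1564770 ≈ -4598.4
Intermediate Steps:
-((2288 + (1497/1213 - 257/(-1290))) + 2309) = -((2288 + (1497*(1/1213) - 257*(-1/1290))) + 2309) = -((2288 + (1497/1213 + 257/1290)) + 2309) = -((2288 + 2242871/1564770) + 2309) = -(3582436631/1564770 + 2309) = -1*7195490561/1564770 = -7195490561/1564770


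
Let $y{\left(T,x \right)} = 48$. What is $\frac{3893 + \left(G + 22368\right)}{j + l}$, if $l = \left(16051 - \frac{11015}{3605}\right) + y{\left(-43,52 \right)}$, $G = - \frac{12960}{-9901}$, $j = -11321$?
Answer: $\frac{187476670241}{34086519235} \approx 5.5$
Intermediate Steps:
$G = \frac{12960}{9901}$ ($G = \left(-12960\right) \left(- \frac{1}{9901}\right) = \frac{12960}{9901} \approx 1.309$)
$l = \frac{11605176}{721}$ ($l = \left(16051 - \frac{11015}{3605}\right) + 48 = \left(16051 - \frac{2203}{721}\right) + 48 = \frac{11570568}{721} + 48 = \frac{11605176}{721} \approx 16096.0$)
$\frac{3893 + \left(G + 22368\right)}{j + l} = \frac{3893 + \left(\frac{12960}{9901} + 22368\right)}{-11321 + \frac{11605176}{721}} = \frac{3893 + \frac{221478528}{9901}}{\frac{3442735}{721}} = \frac{260023121}{9901} \cdot \frac{721}{3442735} = \frac{187476670241}{34086519235}$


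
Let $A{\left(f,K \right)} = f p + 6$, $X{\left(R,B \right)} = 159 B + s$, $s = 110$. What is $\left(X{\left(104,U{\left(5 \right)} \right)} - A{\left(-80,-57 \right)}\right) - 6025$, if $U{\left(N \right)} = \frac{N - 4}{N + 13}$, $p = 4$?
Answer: $- \frac{33553}{6} \approx -5592.2$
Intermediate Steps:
$U{\left(N \right)} = \frac{-4 + N}{13 + N}$
$X{\left(R,B \right)} = 110 + 159 B$ ($X{\left(R,B \right)} = 159 B + 110 = 110 + 159 B$)
$A{\left(f,K \right)} = 6 + 4 f$ ($A{\left(f,K \right)} = f 4 + 6 = 4 f + 6 = 6 + 4 f$)
$\left(X{\left(104,U{\left(5 \right)} \right)} - A{\left(-80,-57 \right)}\right) - 6025 = \left(\left(110 + 159 \frac{-4 + 5}{13 + 5}\right) - \left(6 + 4 \left(-80\right)\right)\right) - 6025 = \left(\left(110 + 159 \cdot \frac{1}{18} \cdot 1\right) - \left(6 - 320\right)\right) - 6025 = \left(\left(110 + 159 \cdot \frac{1}{18} \cdot 1\right) - -314\right) - 6025 = \left(\left(110 + 159 \cdot \frac{1}{18}\right) + 314\right) - 6025 = \left(\left(110 + \frac{53}{6}\right) + 314\right) - 6025 = \left(\frac{713}{6} + 314\right) - 6025 = \frac{2597}{6} - 6025 = - \frac{33553}{6}$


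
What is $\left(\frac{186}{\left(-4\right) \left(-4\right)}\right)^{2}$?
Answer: $\frac{8649}{64} \approx 135.14$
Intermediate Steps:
$\left(\frac{186}{\left(-4\right) \left(-4\right)}\right)^{2} = \left(\frac{186}{16}\right)^{2} = \left(186 \cdot \frac{1}{16}\right)^{2} = \left(\frac{93}{8}\right)^{2} = \frac{8649}{64}$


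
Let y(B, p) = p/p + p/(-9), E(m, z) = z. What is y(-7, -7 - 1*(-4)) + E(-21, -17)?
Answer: -47/3 ≈ -15.667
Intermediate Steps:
y(B, p) = 1 - p/9 (y(B, p) = 1 + p*(-⅑) = 1 - p/9)
y(-7, -7 - 1*(-4)) + E(-21, -17) = (1 - (-7 - 1*(-4))/9) - 17 = (1 - (-7 + 4)/9) - 17 = (1 - ⅑*(-3)) - 17 = (1 + ⅓) - 17 = 4/3 - 17 = -47/3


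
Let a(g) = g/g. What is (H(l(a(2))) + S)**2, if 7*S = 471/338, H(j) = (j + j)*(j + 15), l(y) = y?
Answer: 5803849489/5597956 ≈ 1036.8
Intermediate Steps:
a(g) = 1
H(j) = 2*j*(15 + j) (H(j) = (2*j)*(15 + j) = 2*j*(15 + j))
S = 471/2366 (S = (471/338)/7 = (471*(1/338))/7 = (1/7)*(471/338) = 471/2366 ≈ 0.19907)
(H(l(a(2))) + S)**2 = (2*1*(15 + 1) + 471/2366)**2 = (2*1*16 + 471/2366)**2 = (32 + 471/2366)**2 = (76183/2366)**2 = 5803849489/5597956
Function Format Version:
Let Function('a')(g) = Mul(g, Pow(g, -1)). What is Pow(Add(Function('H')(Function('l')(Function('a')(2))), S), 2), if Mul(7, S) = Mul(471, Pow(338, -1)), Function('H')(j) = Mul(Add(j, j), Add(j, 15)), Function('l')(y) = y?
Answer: Rational(5803849489, 5597956) ≈ 1036.8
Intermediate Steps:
Function('a')(g) = 1
Function('H')(j) = Mul(2, j, Add(15, j)) (Function('H')(j) = Mul(Mul(2, j), Add(15, j)) = Mul(2, j, Add(15, j)))
S = Rational(471, 2366) (S = Mul(Rational(1, 7), Mul(471, Pow(338, -1))) = Mul(Rational(1, 7), Mul(471, Rational(1, 338))) = Mul(Rational(1, 7), Rational(471, 338)) = Rational(471, 2366) ≈ 0.19907)
Pow(Add(Function('H')(Function('l')(Function('a')(2))), S), 2) = Pow(Add(Mul(2, 1, Add(15, 1)), Rational(471, 2366)), 2) = Pow(Add(Mul(2, 1, 16), Rational(471, 2366)), 2) = Pow(Add(32, Rational(471, 2366)), 2) = Pow(Rational(76183, 2366), 2) = Rational(5803849489, 5597956)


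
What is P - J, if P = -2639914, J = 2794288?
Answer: -5434202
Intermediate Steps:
P - J = -2639914 - 1*2794288 = -2639914 - 2794288 = -5434202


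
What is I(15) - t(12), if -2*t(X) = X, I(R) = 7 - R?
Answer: -2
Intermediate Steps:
t(X) = -X/2
I(15) - t(12) = (7 - 1*15) - (-1)*12/2 = (7 - 15) - 1*(-6) = -8 + 6 = -2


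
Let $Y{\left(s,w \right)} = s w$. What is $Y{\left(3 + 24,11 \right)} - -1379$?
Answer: $1676$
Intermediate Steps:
$Y{\left(3 + 24,11 \right)} - -1379 = \left(3 + 24\right) 11 - -1379 = 27 \cdot 11 + 1379 = 297 + 1379 = 1676$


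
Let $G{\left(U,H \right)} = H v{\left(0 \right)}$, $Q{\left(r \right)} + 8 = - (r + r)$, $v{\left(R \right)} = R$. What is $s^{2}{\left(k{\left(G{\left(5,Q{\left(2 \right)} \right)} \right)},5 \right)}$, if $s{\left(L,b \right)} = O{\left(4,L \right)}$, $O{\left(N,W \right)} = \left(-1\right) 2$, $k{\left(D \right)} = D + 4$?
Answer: $4$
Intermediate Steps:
$Q{\left(r \right)} = -8 - 2 r$ ($Q{\left(r \right)} = -8 - \left(r + r\right) = -8 - 2 r$)
$G{\left(U,H \right)} = 0$ ($G{\left(U,H \right)} = H 0 = 0$)
$k{\left(D \right)} = 4 + D$
$O{\left(N,W \right)} = -2$
$s{\left(L,b \right)} = -2$
$s^{2}{\left(k{\left(G{\left(5,Q{\left(2 \right)} \right)} \right)},5 \right)} = \left(-2\right)^{2} = 4$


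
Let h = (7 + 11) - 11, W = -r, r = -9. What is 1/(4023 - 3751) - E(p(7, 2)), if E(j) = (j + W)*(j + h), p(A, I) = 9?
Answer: -78335/272 ≈ -288.00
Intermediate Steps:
W = 9 (W = -1*(-9) = 9)
h = 7 (h = 18 - 11 = 7)
E(j) = (7 + j)*(9 + j) (E(j) = (j + 9)*(j + 7) = (9 + j)*(7 + j) = (7 + j)*(9 + j))
1/(4023 - 3751) - E(p(7, 2)) = 1/(4023 - 3751) - (63 + 9² + 16*9) = 1/272 - (63 + 81 + 144) = 1/272 - 1*288 = 1/272 - 288 = -78335/272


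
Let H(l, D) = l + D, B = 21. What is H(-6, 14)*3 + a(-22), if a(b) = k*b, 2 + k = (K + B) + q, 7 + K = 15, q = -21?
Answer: -108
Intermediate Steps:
K = 8 (K = -7 + 15 = 8)
H(l, D) = D + l
k = 6 (k = -2 + ((8 + 21) - 21) = -2 + (29 - 21) = -2 + 8 = 6)
a(b) = 6*b
H(-6, 14)*3 + a(-22) = (14 - 6)*3 + 6*(-22) = 8*3 - 132 = 24 - 132 = -108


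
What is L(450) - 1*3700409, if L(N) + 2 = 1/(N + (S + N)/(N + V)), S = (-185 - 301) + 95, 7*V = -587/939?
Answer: -4925824883123264/1331156157 ≈ -3.7004e+6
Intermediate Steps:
V = -587/6573 (V = (-587/939)/7 = (-587*1/939)/7 = (⅐)*(-587/939) = -587/6573 ≈ -0.089305)
S = -391 (S = -486 + 95 = -391)
L(N) = -2 + 1/(N + (-391 + N)/(-587/6573 + N)) (L(N) = -2 + 1/(N + (-391 + N)/(N - 587/6573)) = -2 + 1/(N + (-391 + N)/(-587/6573 + N)))
L(450) - 1*3700409 = (5139499 - 13146*450² - 5399*450)/(-2570043 + 5986*450 + 6573*450²) - 1*3700409 = (5139499 - 13146*202500 - 2429550)/(-2570043 + 2693700 + 6573*202500) - 3700409 = (5139499 - 2662065000 - 2429550)/(-2570043 + 2693700 + 1331032500) - 3700409 = -2659355051/1331156157 - 3700409 = -4925824883123264/1331156157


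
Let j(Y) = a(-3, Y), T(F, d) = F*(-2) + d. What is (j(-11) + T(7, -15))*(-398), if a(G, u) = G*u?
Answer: -1592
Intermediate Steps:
T(F, d) = d - 2*F (T(F, d) = -2*F + d = d - 2*F)
j(Y) = -3*Y
(j(-11) + T(7, -15))*(-398) = (-3*(-11) + (-15 - 2*7))*(-398) = (33 + (-15 - 14))*(-398) = (33 - 29)*(-398) = 4*(-398) = -1592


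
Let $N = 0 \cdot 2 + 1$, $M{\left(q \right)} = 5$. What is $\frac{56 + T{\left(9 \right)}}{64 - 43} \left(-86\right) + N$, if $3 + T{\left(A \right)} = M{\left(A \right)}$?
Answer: $- \frac{4967}{21} \approx -236.52$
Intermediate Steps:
$T{\left(A \right)} = 2$ ($T{\left(A \right)} = -3 + 5 = 2$)
$N = 1$ ($N = 0 + 1 = 1$)
$\frac{56 + T{\left(9 \right)}}{64 - 43} \left(-86\right) + N = \frac{56 + 2}{64 - 43} \left(-86\right) + 1 = \frac{58}{21} \left(-86\right) + 1 = - \frac{4988}{21} + 1 = - \frac{4967}{21}$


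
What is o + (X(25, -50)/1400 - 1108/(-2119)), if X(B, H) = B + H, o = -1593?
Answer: -188971823/118664 ≈ -1592.5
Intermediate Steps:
o + (X(25, -50)/1400 - 1108/(-2119)) = -1593 + ((25 - 50)/1400 - 1108/(-2119)) = -1593 + (-25*1/1400 - 1108*(-1/2119)) = -1593 + (-1/56 + 1108/2119) = -1593 + 59929/118664 = -188971823/118664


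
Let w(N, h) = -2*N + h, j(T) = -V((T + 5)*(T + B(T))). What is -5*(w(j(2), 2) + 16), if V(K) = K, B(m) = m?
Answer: -370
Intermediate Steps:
j(T) = -2*T*(5 + T) (j(T) = -(T + 5)*(T + T) = -(5 + T)*2*T = -2*T*(5 + T))
w(N, h) = h - 2*N
-5*(w(j(2), 2) + 16) = -5*((2 - 4*2*(-5 - 1*2)) + 16) = -5*((2 - 4*2*(-5 - 2)) + 16) = -5*((2 - 4*2*(-7)) + 16) = -5*((2 - 2*(-28)) + 16) = -5*((2 + 56) + 16) = -5*(58 + 16) = -5*74 = -370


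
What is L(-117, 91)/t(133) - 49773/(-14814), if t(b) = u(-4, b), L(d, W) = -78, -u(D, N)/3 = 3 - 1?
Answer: 80785/4938 ≈ 16.360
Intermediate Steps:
u(D, N) = -6 (u(D, N) = -3*(3 - 1) = -3*2 = -6)
t(b) = -6
L(-117, 91)/t(133) - 49773/(-14814) = -78/(-6) - 49773/(-14814) = -78*(-⅙) - 49773*(-1/14814) = 13 + 16591/4938 = 80785/4938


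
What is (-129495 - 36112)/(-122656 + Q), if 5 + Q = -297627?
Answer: 165607/420288 ≈ 0.39403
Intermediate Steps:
Q = -297632 (Q = -5 - 297627 = -297632)
(-129495 - 36112)/(-122656 + Q) = (-129495 - 36112)/(-122656 - 297632) = -165607/(-420288) = -165607*(-1/420288) = 165607/420288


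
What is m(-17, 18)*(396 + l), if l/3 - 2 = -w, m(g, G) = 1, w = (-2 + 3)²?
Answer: 399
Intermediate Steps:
w = 1 (w = 1² = 1)
l = 3 (l = 6 + 3*(-1*1) = 6 + 3*(-1) = 6 - 3 = 3)
m(-17, 18)*(396 + l) = 1*(396 + 3) = 1*399 = 399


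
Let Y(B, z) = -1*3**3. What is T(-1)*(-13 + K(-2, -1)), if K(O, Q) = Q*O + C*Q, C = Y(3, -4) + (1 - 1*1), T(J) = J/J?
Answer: 16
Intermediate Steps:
Y(B, z) = -27 (Y(B, z) = -1*27 = -27)
T(J) = 1
C = -27 (C = -27 + (1 - 1*1) = -27 + (1 - 1) = -27 + 0 = -27)
K(O, Q) = -27*Q + O*Q (K(O, Q) = Q*O - 27*Q = O*Q - 27*Q = -27*Q + O*Q)
T(-1)*(-13 + K(-2, -1)) = 1*(-13 - (-27 - 2)) = 1*(-13 - 1*(-29)) = 1*(-13 + 29) = 1*16 = 16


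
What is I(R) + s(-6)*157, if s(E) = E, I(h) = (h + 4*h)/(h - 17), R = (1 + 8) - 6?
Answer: -13203/14 ≈ -943.07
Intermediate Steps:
R = 3 (R = 9 - 6 = 3)
I(h) = 5*h/(-17 + h) (I(h) = (5*h)/(-17 + h) = 5*h/(-17 + h))
I(R) + s(-6)*157 = 5*3/(-17 + 3) - 6*157 = 5*3/(-14) - 942 = 5*3*(-1/14) - 942 = -15/14 - 942 = -13203/14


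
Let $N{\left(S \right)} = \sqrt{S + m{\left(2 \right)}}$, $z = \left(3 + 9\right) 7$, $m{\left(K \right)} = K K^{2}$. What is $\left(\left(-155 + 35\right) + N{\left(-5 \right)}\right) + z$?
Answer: $-36 + \sqrt{3} \approx -34.268$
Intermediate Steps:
$m{\left(K \right)} = K^{3}$
$z = 84$ ($z = 12 \cdot 7 = 84$)
$N{\left(S \right)} = \sqrt{8 + S}$ ($N{\left(S \right)} = \sqrt{S + 2^{3}} = \sqrt{S + 8} = \sqrt{8 + S}$)
$\left(\left(-155 + 35\right) + N{\left(-5 \right)}\right) + z = \left(\left(-155 + 35\right) + \sqrt{8 - 5}\right) + 84 = \left(-120 + \sqrt{3}\right) + 84 = -36 + \sqrt{3}$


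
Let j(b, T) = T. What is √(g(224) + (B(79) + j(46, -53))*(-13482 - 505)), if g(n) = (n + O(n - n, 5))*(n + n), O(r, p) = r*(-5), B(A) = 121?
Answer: 2*I*√212691 ≈ 922.37*I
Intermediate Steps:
O(r, p) = -5*r
g(n) = 2*n² (g(n) = (n - 5*(n - n))*(n + n) = (n - 5*0)*(2*n) = (n + 0)*(2*n) = n*(2*n) = 2*n²)
√(g(224) + (B(79) + j(46, -53))*(-13482 - 505)) = √(2*224² + (121 - 53)*(-13482 - 505)) = √(2*50176 + 68*(-13987)) = √(100352 - 951116) = √(-850764) = 2*I*√212691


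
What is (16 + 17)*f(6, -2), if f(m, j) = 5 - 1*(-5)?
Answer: 330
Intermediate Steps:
f(m, j) = 10 (f(m, j) = 5 + 5 = 10)
(16 + 17)*f(6, -2) = (16 + 17)*10 = 33*10 = 330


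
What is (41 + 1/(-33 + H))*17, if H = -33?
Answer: 45985/66 ≈ 696.74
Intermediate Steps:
(41 + 1/(-33 + H))*17 = (41 + 1/(-33 - 33))*17 = (41 + 1/(-66))*17 = (41 - 1/66)*17 = (2705/66)*17 = 45985/66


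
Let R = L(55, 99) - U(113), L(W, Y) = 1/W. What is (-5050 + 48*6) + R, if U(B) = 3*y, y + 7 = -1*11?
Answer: -258939/55 ≈ -4708.0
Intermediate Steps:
y = -18 (y = -7 - 1*11 = -7 - 11 = -18)
U(B) = -54 (U(B) = 3*(-18) = -54)
R = 2971/55 (R = 1/55 - 1*(-54) = 1/55 + 54 = 2971/55 ≈ 54.018)
(-5050 + 48*6) + R = (-5050 + 48*6) + 2971/55 = (-5050 + 288) + 2971/55 = -4762 + 2971/55 = -258939/55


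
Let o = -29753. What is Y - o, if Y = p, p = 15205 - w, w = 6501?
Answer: 38457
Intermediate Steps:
p = 8704 (p = 15205 - 1*6501 = 15205 - 6501 = 8704)
Y = 8704
Y - o = 8704 - 1*(-29753) = 8704 + 29753 = 38457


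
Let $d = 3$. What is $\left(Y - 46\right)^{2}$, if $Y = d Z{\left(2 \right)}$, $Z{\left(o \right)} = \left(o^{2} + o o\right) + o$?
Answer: $256$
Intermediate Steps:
$Z{\left(o \right)} = o + 2 o^{2}$ ($Z{\left(o \right)} = \left(o^{2} + o^{2}\right) + o = 2 o^{2} + o = o + 2 o^{2}$)
$Y = 30$ ($Y = 3 \cdot 2 \left(1 + 2 \cdot 2\right) = 3 \cdot 2 \left(1 + 4\right) = 3 \cdot 2 \cdot 5 = 3 \cdot 10 = 30$)
$\left(Y - 46\right)^{2} = \left(30 - 46\right)^{2} = \left(-16\right)^{2} = 256$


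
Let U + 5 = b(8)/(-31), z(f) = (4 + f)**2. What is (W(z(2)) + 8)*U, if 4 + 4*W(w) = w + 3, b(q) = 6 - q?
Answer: -10251/124 ≈ -82.669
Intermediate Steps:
W(w) = -1/4 + w/4 (W(w) = -1 + (w + 3)/4 = -1 + (3 + w)/4 = -1 + (3/4 + w/4) = -1/4 + w/4)
U = -153/31 (U = -5 + (6 - 1*8)/(-31) = -5 + (6 - 8)*(-1/31) = -5 - 2*(-1/31) = -5 + 2/31 = -153/31 ≈ -4.9355)
(W(z(2)) + 8)*U = ((-1/4 + (4 + 2)**2/4) + 8)*(-153/31) = ((-1/4 + (1/4)*6**2) + 8)*(-153/31) = ((-1/4 + (1/4)*36) + 8)*(-153/31) = ((-1/4 + 9) + 8)*(-153/31) = (35/4 + 8)*(-153/31) = (67/4)*(-153/31) = -10251/124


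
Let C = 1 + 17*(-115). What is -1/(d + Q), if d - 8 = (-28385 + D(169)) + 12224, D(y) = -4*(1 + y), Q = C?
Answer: 1/18787 ≈ 5.3228e-5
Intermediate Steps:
C = -1954 (C = 1 - 1955 = -1954)
Q = -1954
D(y) = -4 - 4*y
d = -16833 (d = 8 + ((-28385 + (-4 - 4*169)) + 12224) = 8 + ((-28385 + (-4 - 676)) + 12224) = 8 + ((-28385 - 680) + 12224) = 8 + (-29065 + 12224) = 8 - 16841 = -16833)
-1/(d + Q) = -1/(-16833 - 1954) = -1/(-18787) = -1*(-1/18787) = 1/18787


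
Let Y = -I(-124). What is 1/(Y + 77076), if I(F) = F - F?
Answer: 1/77076 ≈ 1.2974e-5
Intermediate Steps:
I(F) = 0
Y = 0 (Y = -1*0 = 0)
1/(Y + 77076) = 1/(0 + 77076) = 1/77076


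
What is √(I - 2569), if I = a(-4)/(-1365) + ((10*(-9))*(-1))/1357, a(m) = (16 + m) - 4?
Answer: I*√8814118418615055/1852305 ≈ 50.685*I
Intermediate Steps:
a(m) = 12 + m
I = 111994/1852305 (I = (12 - 4)/(-1365) + ((10*(-9))*(-1))/1357 = 8*(-1/1365) - 90*(-1)*(1/1357) = -8/1365 + 90*(1/1357) = -8/1365 + 90/1357 = 111994/1852305 ≈ 0.060462)
√(I - 2569) = √(111994/1852305 - 2569) = √(-4758459551/1852305) = I*√8814118418615055/1852305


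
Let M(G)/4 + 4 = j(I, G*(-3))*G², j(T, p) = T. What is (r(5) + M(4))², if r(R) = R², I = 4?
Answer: 70225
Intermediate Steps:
M(G) = -16 + 16*G² (M(G) = -16 + 4*(4*G²) = -16 + 16*G²)
(r(5) + M(4))² = (5² + (-16 + 16*4²))² = (25 + (-16 + 16*16))² = (25 + (-16 + 256))² = (25 + 240)² = 265² = 70225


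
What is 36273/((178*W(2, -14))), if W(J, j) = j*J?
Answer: -36273/4984 ≈ -7.2779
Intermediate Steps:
W(J, j) = J*j
36273/((178*W(2, -14))) = 36273/((178*(2*(-14)))) = 36273/((178*(-28))) = 36273/(-4984) = 36273*(-1/4984) = -36273/4984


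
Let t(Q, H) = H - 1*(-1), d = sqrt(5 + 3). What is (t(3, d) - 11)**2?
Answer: 108 - 40*sqrt(2) ≈ 51.431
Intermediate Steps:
d = 2*sqrt(2) (d = sqrt(8) = 2*sqrt(2) ≈ 2.8284)
t(Q, H) = 1 + H (t(Q, H) = H + 1 = 1 + H)
(t(3, d) - 11)**2 = ((1 + 2*sqrt(2)) - 11)**2 = (-10 + 2*sqrt(2))**2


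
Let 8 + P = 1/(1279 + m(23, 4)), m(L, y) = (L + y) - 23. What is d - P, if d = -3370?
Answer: -4313447/1283 ≈ -3362.0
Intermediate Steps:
m(L, y) = -23 + L + y
P = -10263/1283 (P = -8 + 1/(1279 + (-23 + 23 + 4)) = -8 + 1/(1279 + 4) = -8 + 1/1283 = -10263/1283 ≈ -7.9992)
d - P = -3370 - 1*(-10263/1283) = -3370 + 10263/1283 = -4313447/1283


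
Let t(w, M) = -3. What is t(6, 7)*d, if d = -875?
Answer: 2625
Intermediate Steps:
t(6, 7)*d = -3*(-875) = 2625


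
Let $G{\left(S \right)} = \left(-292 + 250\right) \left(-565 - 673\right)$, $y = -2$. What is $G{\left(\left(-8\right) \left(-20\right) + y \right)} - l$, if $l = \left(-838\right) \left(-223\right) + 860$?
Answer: $-135738$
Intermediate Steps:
$l = 187734$ ($l = 186874 + 860 = 187734$)
$G{\left(S \right)} = 51996$ ($G{\left(S \right)} = \left(-42\right) \left(-1238\right) = 51996$)
$G{\left(\left(-8\right) \left(-20\right) + y \right)} - l = 51996 - 187734 = -135738$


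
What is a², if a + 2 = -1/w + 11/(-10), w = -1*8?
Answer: 14161/1600 ≈ 8.8506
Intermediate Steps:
w = -8
a = -119/40 (a = -2 + (-1/(-8) + 11/(-10)) = -2 + (-1*(-⅛) + 11*(-⅒)) = -2 + (⅛ - 11/10) = -2 - 39/40 = -119/40 ≈ -2.9750)
a² = (-119/40)² = 14161/1600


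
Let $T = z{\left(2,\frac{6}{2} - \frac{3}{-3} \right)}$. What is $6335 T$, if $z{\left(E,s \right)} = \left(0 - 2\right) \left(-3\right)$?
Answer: $38010$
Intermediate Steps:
$z{\left(E,s \right)} = 6$ ($z{\left(E,s \right)} = \left(-2\right) \left(-3\right) = 6$)
$T = 6$
$6335 T = 6335 \cdot 6 = 38010$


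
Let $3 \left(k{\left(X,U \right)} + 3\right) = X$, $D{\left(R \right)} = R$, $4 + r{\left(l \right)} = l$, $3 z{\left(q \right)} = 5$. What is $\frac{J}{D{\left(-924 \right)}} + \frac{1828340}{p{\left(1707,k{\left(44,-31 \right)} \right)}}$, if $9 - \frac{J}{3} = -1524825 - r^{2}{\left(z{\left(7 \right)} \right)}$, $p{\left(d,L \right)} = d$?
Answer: $- \frac{6119316635}{1577268} \approx -3879.7$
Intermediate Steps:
$z{\left(q \right)} = \frac{5}{3}$ ($z{\left(q \right)} = \frac{1}{3} \cdot 5 = \frac{5}{3}$)
$r{\left(l \right)} = -4 + l$
$k{\left(X,U \right)} = -3 + \frac{X}{3}$
$J = \frac{13723555}{3}$ ($J = 27 - 3 \left(-1524825 - \left(-4 + \frac{5}{3}\right)^{2}\right) = 27 - 3 \left(-1524825 - \left(- \frac{7}{3}\right)^{2}\right) = 27 - 3 \left(-1524825 - \frac{49}{9}\right) = 27 - - \frac{13723474}{3} = 27 + \frac{13723474}{3} = \frac{13723555}{3} \approx 4.5745 \cdot 10^{6}$)
$\frac{J}{D{\left(-924 \right)}} + \frac{1828340}{p{\left(1707,k{\left(44,-31 \right)} \right)}} = \frac{13723555}{3 \left(-924\right)} + \frac{1828340}{1707} = \frac{13723555}{3} \left(- \frac{1}{924}\right) + 1828340 \cdot \frac{1}{1707} = - \frac{13723555}{2772} + \frac{1828340}{1707} = - \frac{6119316635}{1577268}$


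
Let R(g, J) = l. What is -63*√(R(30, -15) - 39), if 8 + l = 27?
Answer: -126*I*√5 ≈ -281.74*I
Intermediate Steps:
l = 19 (l = -8 + 27 = 19)
R(g, J) = 19
-63*√(R(30, -15) - 39) = -63*√(19 - 39) = -126*I*√5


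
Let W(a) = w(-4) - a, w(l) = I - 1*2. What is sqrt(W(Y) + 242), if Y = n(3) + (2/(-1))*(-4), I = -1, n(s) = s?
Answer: 2*sqrt(57) ≈ 15.100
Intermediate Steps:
w(l) = -3 (w(l) = -1 - 1*2 = -1 - 2 = -3)
Y = 11 (Y = 3 + (2/(-1))*(-4) = 3 + (2*(-1))*(-4) = 3 - 2*(-4) = 3 + 8 = 11)
W(a) = -3 - a
sqrt(W(Y) + 242) = sqrt((-3 - 1*11) + 242) = sqrt((-3 - 11) + 242) = sqrt(-14 + 242) = sqrt(228) = 2*sqrt(57)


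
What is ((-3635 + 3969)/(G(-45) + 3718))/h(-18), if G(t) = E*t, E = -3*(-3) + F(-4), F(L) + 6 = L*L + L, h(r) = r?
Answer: -167/27387 ≈ -0.0060978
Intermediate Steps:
F(L) = -6 + L + L² (F(L) = -6 + (L*L + L) = -6 + (L² + L) = -6 + (L + L²) = -6 + L + L²)
E = 15 (E = -3*(-3) + (-6 - 4 + (-4)²) = 9 + (-6 - 4 + 16) = 9 + 6 = 15)
G(t) = 15*t
((-3635 + 3969)/(G(-45) + 3718))/h(-18) = ((-3635 + 3969)/(15*(-45) + 3718))/(-18) = (334/(-675 + 3718))*(-1/18) = (334/3043)*(-1/18) = -167/27387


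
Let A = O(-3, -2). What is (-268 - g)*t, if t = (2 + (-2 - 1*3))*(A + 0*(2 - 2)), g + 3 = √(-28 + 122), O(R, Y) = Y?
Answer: -1590 - 6*√94 ≈ -1648.2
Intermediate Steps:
A = -2
g = -3 + √94 (g = -3 + √(-28 + 122) = -3 + √94 ≈ 6.6954)
t = 6 (t = (2 + (-2 - 1*3))*(-2 + 0*(2 - 2)) = (2 + (-2 - 3))*(-2 + 0*0) = (2 - 5)*(-2 + 0) = -3*(-2) = 6)
(-268 - g)*t = (-268 - (-3 + √94))*6 = (-268 + (3 - √94))*6 = (-265 - √94)*6 = -1590 - 6*√94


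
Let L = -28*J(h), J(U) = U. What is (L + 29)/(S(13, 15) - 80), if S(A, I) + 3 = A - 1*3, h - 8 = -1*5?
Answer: 55/73 ≈ 0.75342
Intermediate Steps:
h = 3 (h = 8 - 1*5 = 8 - 5 = 3)
S(A, I) = -6 + A (S(A, I) = -3 + (A - 1*3) = -3 + (A - 3) = -3 + (-3 + A) = -6 + A)
L = -84 (L = -28*3 = -84)
(L + 29)/(S(13, 15) - 80) = (-84 + 29)/((-6 + 13) - 80) = -55/(7 - 80) = -55/(-73) = -55*(-1/73) = 55/73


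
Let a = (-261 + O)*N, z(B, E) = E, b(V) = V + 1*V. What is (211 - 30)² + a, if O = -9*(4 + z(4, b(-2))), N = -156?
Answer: 73477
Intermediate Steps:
b(V) = 2*V (b(V) = V + V = 2*V)
O = 0 (O = -9*(4 + 2*(-2)) = -9*(4 - 4) = -9*0 = 0)
a = 40716 (a = (-261 + 0)*(-156) = -261*(-156) = 40716)
(211 - 30)² + a = (211 - 30)² + 40716 = 181² + 40716 = 32761 + 40716 = 73477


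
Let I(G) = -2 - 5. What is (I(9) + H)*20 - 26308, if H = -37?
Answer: -27188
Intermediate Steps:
I(G) = -7
(I(9) + H)*20 - 26308 = (-7 - 37)*20 - 26308 = -44*20 - 26308 = -880 - 26308 = -27188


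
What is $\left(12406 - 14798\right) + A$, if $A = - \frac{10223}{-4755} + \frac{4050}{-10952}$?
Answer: $- \frac{62237452687}{26038380} \approx -2390.2$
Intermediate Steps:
$A = \frac{46352273}{26038380}$ ($A = \left(-10223\right) \left(- \frac{1}{4755}\right) + 4050 \left(- \frac{1}{10952}\right) = \frac{10223}{4755} - \frac{2025}{5476} = \frac{46352273}{26038380} \approx 1.7802$)
$\left(12406 - 14798\right) + A = \left(12406 - 14798\right) + \frac{46352273}{26038380} = -2392 + \frac{46352273}{26038380} = - \frac{62237452687}{26038380}$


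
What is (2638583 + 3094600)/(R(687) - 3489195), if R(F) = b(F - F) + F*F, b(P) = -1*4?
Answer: -5733183/3017230 ≈ -1.9001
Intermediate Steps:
b(P) = -4
R(F) = -4 + F**2 (R(F) = -4 + F*F = -4 + F**2)
(2638583 + 3094600)/(R(687) - 3489195) = (2638583 + 3094600)/((-4 + 687**2) - 3489195) = 5733183/((-4 + 471969) - 3489195) = 5733183/(471965 - 3489195) = 5733183/(-3017230) = 5733183*(-1/3017230) = -5733183/3017230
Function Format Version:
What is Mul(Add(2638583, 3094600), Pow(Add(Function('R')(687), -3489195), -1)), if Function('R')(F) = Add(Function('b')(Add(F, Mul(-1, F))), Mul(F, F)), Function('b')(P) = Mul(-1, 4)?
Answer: Rational(-5733183, 3017230) ≈ -1.9001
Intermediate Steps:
Function('b')(P) = -4
Function('R')(F) = Add(-4, Pow(F, 2)) (Function('R')(F) = Add(-4, Mul(F, F)) = Add(-4, Pow(F, 2)))
Mul(Add(2638583, 3094600), Pow(Add(Function('R')(687), -3489195), -1)) = Mul(Add(2638583, 3094600), Pow(Add(Add(-4, Pow(687, 2)), -3489195), -1)) = Mul(5733183, Pow(Add(Add(-4, 471969), -3489195), -1)) = Mul(5733183, Pow(Add(471965, -3489195), -1)) = Mul(5733183, Pow(-3017230, -1)) = Mul(5733183, Rational(-1, 3017230)) = Rational(-5733183, 3017230)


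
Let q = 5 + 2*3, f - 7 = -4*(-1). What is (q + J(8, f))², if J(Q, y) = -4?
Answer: 49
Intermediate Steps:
f = 11 (f = 7 - 4*(-1) = 7 + 4 = 11)
q = 11 (q = 5 + 6 = 11)
(q + J(8, f))² = (11 - 4)² = 7² = 49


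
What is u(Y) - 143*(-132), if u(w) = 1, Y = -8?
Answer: 18877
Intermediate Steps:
u(Y) - 143*(-132) = 1 - 143*(-132) = 1 + 18876 = 18877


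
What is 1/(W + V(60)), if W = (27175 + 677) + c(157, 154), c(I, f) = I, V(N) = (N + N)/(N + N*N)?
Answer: 61/1708551 ≈ 3.5703e-5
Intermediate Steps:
V(N) = 2*N/(N + N**2) (V(N) = (2*N)/(N + N**2) = 2*N/(N + N**2))
W = 28009 (W = (27175 + 677) + 157 = 27852 + 157 = 28009)
1/(W + V(60)) = 1/(28009 + 2/(1 + 60)) = 1/(28009 + 2/61) = 1/(1708551/61) = 61/1708551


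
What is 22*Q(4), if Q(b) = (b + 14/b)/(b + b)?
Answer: 165/8 ≈ 20.625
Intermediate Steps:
Q(b) = (b + 14/b)/(2*b) (Q(b) = (b + 14/b)/((2*b)) = (b + 14/b)*(1/(2*b)) = (b + 14/b)/(2*b))
22*Q(4) = 22*(½ + 7/4²) = 22*(½ + 7*(1/16)) = 22*(½ + 7/16) = 22*(15/16) = 165/8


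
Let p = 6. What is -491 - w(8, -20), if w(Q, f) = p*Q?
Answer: -539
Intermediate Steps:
w(Q, f) = 6*Q
-491 - w(8, -20) = -491 - 6*8 = -491 - 1*48 = -491 - 48 = -539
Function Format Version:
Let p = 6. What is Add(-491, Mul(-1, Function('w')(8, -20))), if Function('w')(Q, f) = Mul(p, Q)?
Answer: -539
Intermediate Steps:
Function('w')(Q, f) = Mul(6, Q)
Add(-491, Mul(-1, Function('w')(8, -20))) = Add(-491, Mul(-1, Mul(6, 8))) = Add(-491, Mul(-1, 48)) = Add(-491, -48) = -539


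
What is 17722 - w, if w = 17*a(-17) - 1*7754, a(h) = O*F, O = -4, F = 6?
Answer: 25884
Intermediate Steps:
a(h) = -24 (a(h) = -4*6 = -24)
w = -8162 (w = 17*(-24) - 1*7754 = -408 - 7754 = -8162)
17722 - w = 17722 - 1*(-8162) = 17722 + 8162 = 25884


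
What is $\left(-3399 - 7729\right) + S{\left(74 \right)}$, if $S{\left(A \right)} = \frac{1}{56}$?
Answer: $- \frac{623167}{56} \approx -11128.0$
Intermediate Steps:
$S{\left(A \right)} = \frac{1}{56}$
$\left(-3399 - 7729\right) + S{\left(74 \right)} = \left(-3399 - 7729\right) + \frac{1}{56} = -11128 + \frac{1}{56} = - \frac{623167}{56}$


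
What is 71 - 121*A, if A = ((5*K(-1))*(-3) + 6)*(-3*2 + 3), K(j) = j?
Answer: 7694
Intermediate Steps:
A = -63 (A = ((5*(-1))*(-3) + 6)*(-3*2 + 3) = (-5*(-3) + 6)*(-6 + 3) = (15 + 6)*(-3) = 21*(-3) = -63)
71 - 121*A = 71 - 121*(-63) = 71 + 7623 = 7694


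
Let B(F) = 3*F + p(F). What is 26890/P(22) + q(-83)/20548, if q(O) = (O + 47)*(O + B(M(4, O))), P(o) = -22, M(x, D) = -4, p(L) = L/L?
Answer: -6277969/5137 ≈ -1222.1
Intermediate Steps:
p(L) = 1
B(F) = 1 + 3*F (B(F) = 3*F + 1 = 1 + 3*F)
q(O) = (-11 + O)*(47 + O) (q(O) = (O + 47)*(O + (1 + 3*(-4))) = (47 + O)*(O + (1 - 12)) = (47 + O)*(O - 11) = (47 + O)*(-11 + O) = (-11 + O)*(47 + O))
26890/P(22) + q(-83)/20548 = 26890/(-22) + (-517 + (-83)² + 36*(-83))/20548 = 26890*(-1/22) + (-517 + 6889 - 2988)*(1/20548) = -13445/11 + 3384*(1/20548) = -13445/11 + 846/5137 = -6277969/5137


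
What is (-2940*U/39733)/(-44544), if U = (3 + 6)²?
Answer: 19845/147488896 ≈ 0.00013455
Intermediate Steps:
U = 81 (U = 9² = 81)
(-2940*U/39733)/(-44544) = (-2940*81/39733)/(-44544) = -238140*1/39733*(-1/44544) = -238140/39733*(-1/44544) = 19845/147488896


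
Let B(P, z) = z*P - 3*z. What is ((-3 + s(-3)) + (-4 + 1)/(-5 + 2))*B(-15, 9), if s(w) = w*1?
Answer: 810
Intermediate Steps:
s(w) = w
B(P, z) = -3*z + P*z (B(P, z) = P*z - 3*z = -3*z + P*z)
((-3 + s(-3)) + (-4 + 1)/(-5 + 2))*B(-15, 9) = ((-3 - 3) + (-4 + 1)/(-5 + 2))*(9*(-3 - 15)) = (-6 - 3/(-3))*(9*(-18)) = (-6 - 3*(-1/3))*(-162) = (-6 + 1)*(-162) = -5*(-162) = 810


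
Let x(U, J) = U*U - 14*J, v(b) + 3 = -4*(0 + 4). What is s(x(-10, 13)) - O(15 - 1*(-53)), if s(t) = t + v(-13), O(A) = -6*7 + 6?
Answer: -65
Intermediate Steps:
v(b) = -19 (v(b) = -3 - 4*(0 + 4) = -3 - 4*4 = -3 - 16 = -19)
x(U, J) = U² - 14*J
O(A) = -36 (O(A) = -42 + 6 = -36)
s(t) = -19 + t (s(t) = t - 19 = -19 + t)
s(x(-10, 13)) - O(15 - 1*(-53)) = (-19 + ((-10)² - 14*13)) - 1*(-36) = (-19 + (100 - 182)) + 36 = (-19 - 82) + 36 = -101 + 36 = -65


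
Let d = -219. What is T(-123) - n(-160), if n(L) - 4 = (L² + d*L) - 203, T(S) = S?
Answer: -60564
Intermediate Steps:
n(L) = -199 + L² - 219*L (n(L) = 4 + ((L² - 219*L) - 203) = 4 + (-203 + L² - 219*L) = -199 + L² - 219*L)
T(-123) - n(-160) = -123 - (-199 + (-160)² - 219*(-160)) = -123 - (-199 + 25600 + 35040) = -123 - 1*60441 = -123 - 60441 = -60564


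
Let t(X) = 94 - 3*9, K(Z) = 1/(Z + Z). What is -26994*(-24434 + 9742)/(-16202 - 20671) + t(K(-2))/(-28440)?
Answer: -1253243154179/116518680 ≈ -10756.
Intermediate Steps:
K(Z) = 1/(2*Z)
t(X) = 67 (t(X) = 94 - 27 = 67)
-26994*(-24434 + 9742)/(-16202 - 20671) + t(K(-2))/(-28440) = -26994*(-24434 + 9742)/(-16202 - 20671) + 67/(-28440) = -26994/((-36873/(-14692))) + 67*(-1/28440) = -26994/((-36873*(-1/14692))) - 67/28440 = -26994/36873/14692 - 67/28440 = -26994*14692/36873 - 67/28440 = -132198616/12291 - 67/28440 = -1253243154179/116518680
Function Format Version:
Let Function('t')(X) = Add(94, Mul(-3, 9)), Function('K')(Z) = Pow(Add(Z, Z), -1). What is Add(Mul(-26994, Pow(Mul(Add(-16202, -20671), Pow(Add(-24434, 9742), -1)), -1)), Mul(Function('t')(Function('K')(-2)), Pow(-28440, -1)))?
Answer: Rational(-1253243154179, 116518680) ≈ -10756.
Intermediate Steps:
Function('K')(Z) = Mul(Rational(1, 2), Pow(Z, -1)) (Function('K')(Z) = Pow(Mul(2, Z), -1) = Mul(Rational(1, 2), Pow(Z, -1)))
Function('t')(X) = 67 (Function('t')(X) = Add(94, -27) = 67)
Add(Mul(-26994, Pow(Mul(Add(-16202, -20671), Pow(Add(-24434, 9742), -1)), -1)), Mul(Function('t')(Function('K')(-2)), Pow(-28440, -1))) = Add(Mul(-26994, Pow(Mul(Add(-16202, -20671), Pow(Add(-24434, 9742), -1)), -1)), Mul(67, Pow(-28440, -1))) = Add(Mul(-26994, Pow(Mul(-36873, Pow(-14692, -1)), -1)), Mul(67, Rational(-1, 28440))) = Add(Mul(-26994, Pow(Mul(-36873, Rational(-1, 14692)), -1)), Rational(-67, 28440)) = Add(Mul(-26994, Pow(Rational(36873, 14692), -1)), Rational(-67, 28440)) = Add(Mul(-26994, Rational(14692, 36873)), Rational(-67, 28440)) = Add(Rational(-132198616, 12291), Rational(-67, 28440)) = Rational(-1253243154179, 116518680)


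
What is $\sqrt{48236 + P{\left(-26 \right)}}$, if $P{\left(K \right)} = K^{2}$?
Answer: $4 \sqrt{3057} \approx 221.16$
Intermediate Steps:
$\sqrt{48236 + P{\left(-26 \right)}} = \sqrt{48236 + \left(-26\right)^{2}} = \sqrt{48236 + 676} = \sqrt{48912} = 4 \sqrt{3057}$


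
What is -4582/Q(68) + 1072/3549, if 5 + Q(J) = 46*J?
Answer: -4304554/3694509 ≈ -1.1651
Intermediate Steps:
Q(J) = -5 + 46*J
-4582/Q(68) + 1072/3549 = -4582/(-5 + 46*68) + 1072/3549 = -4582/(-5 + 3128) + 1072*(1/3549) = -4582/3123 + 1072/3549 = -4304554/3694509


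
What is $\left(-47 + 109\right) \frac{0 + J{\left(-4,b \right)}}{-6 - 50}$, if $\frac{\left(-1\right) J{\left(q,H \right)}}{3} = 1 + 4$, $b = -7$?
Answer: $\frac{465}{28} \approx 16.607$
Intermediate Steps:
$J{\left(q,H \right)} = -15$ ($J{\left(q,H \right)} = - 3 \left(1 + 4\right) = \left(-3\right) 5 = -15$)
$\left(-47 + 109\right) \frac{0 + J{\left(-4,b \right)}}{-6 - 50} = \left(-47 + 109\right) \frac{0 - 15}{-6 - 50} = 62 \left(- \frac{15}{-56}\right) = 62 \left(\left(-15\right) \left(- \frac{1}{56}\right)\right) = 62 \cdot \frac{15}{56} = \frac{465}{28}$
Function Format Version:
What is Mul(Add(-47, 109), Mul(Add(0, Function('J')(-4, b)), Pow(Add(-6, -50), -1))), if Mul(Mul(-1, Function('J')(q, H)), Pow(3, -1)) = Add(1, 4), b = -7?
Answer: Rational(465, 28) ≈ 16.607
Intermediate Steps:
Function('J')(q, H) = -15 (Function('J')(q, H) = Mul(-3, Add(1, 4)) = Mul(-3, 5) = -15)
Mul(Add(-47, 109), Mul(Add(0, Function('J')(-4, b)), Pow(Add(-6, -50), -1))) = Mul(Add(-47, 109), Mul(Add(0, -15), Pow(Add(-6, -50), -1))) = Mul(62, Mul(-15, Pow(-56, -1))) = Mul(62, Mul(-15, Rational(-1, 56))) = Mul(62, Rational(15, 56)) = Rational(465, 28)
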